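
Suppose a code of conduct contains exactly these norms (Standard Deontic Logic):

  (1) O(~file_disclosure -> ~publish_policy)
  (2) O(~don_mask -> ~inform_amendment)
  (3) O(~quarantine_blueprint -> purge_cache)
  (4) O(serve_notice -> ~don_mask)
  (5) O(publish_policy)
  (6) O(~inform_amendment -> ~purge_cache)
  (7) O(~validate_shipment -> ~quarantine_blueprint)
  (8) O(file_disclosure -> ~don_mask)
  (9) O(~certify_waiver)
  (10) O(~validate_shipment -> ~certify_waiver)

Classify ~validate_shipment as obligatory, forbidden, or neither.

Premise 5 states O(publish_policy) outright.
Premise 1 is O(~file_disclosure -> ~publish_policy); contrapositively O(publish_policy -> file_disclosure). Since O(publish_policy) holds, K gives O(file_disclosure).
From O(file_disclosure) and premise 8, O(file_disclosure -> ~don_mask), we obtain O(~don_mask).
Premise 2 is O(~don_mask -> ~inform_amendment); since O(~don_mask), deontic closure gives O(~inform_amendment).
With premise 6, O(~inform_amendment -> ~purge_cache), the K-axiom yields O(~purge_cache).
The contrapositive of premise 3 (O(~quarantine_blueprint -> purge_cache)) is O(~purge_cache -> quarantine_blueprint), and O(~purge_cache) is already established, so O(quarantine_blueprint).
Premise 7 is O(~validate_shipment -> ~quarantine_blueprint); contrapositively O(quarantine_blueprint -> validate_shipment). Since O(quarantine_blueprint) holds, K gives O(validate_shipment).
Premises 4, 9, 10 do not contribute to this derivation.
Thus O(validate_shipment), which is F(~validate_shipment): ~validate_shipment is forbidden.

Forbidden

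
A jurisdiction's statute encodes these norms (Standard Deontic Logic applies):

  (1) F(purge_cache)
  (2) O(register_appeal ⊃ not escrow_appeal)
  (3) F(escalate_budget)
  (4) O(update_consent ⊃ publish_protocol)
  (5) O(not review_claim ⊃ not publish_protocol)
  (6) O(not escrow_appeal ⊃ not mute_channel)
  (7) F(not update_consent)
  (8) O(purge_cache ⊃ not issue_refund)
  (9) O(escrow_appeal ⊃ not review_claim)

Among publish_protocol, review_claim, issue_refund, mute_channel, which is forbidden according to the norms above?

F(not update_consent) at premise 7 means O(update_consent).
Premise 4 is O(update_consent ⊃ publish_protocol); since O(update_consent), deontic closure gives O(publish_protocol).
Premise 5, O(not review_claim ⊃ not publish_protocol), contraposes to O(publish_protocol ⊃ review_claim); with O(publish_protocol) we get O(review_claim).
The contrapositive of premise 9 (O(escrow_appeal ⊃ not review_claim)) is O(review_claim ⊃ not escrow_appeal), and O(review_claim) is already established, so O(not escrow_appeal).
Premise 6 is O(not escrow_appeal ⊃ not mute_channel); since O(not escrow_appeal), deontic closure gives O(not mute_channel).
So O(not mute_channel) holds, i.e. mute_channel is forbidden. None of the other listed options is forbidden under the premises.

mute_channel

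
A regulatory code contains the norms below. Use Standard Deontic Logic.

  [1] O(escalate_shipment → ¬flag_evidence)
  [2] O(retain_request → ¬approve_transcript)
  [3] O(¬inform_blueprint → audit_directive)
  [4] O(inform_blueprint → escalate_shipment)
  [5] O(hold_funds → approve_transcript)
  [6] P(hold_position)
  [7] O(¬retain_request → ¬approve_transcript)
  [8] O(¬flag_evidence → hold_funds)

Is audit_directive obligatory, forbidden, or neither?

Obligatory

Premises 2 and 7 cover both cases: O(retain_request → ¬approve_transcript) and O(¬retain_request → ¬approve_transcript). Since retain_request ∨ ¬retain_request is a tautology, O(¬approve_transcript) follows.
Premise 5 is O(hold_funds → approve_transcript); contrapositively O(¬approve_transcript → ¬hold_funds). Since O(¬approve_transcript) holds, K gives O(¬hold_funds).
Premise 8, O(¬flag_evidence → hold_funds), contraposes to O(¬hold_funds → flag_evidence); with O(¬hold_funds) we get O(flag_evidence).
The contrapositive of premise 1 (O(escalate_shipment → ¬flag_evidence)) is O(flag_evidence → ¬escalate_shipment), and O(flag_evidence) is already established, so O(¬escalate_shipment).
Premise 4 is O(inform_blueprint → escalate_shipment); contrapositively O(¬escalate_shipment → ¬inform_blueprint). Since O(¬escalate_shipment) holds, K gives O(¬inform_blueprint).
Applying K to premise 3 (O(¬inform_blueprint → audit_directive)) and O(¬inform_blueprint) yields O(audit_directive).
Premise 6 does not contribute to this derivation.
Hence audit_directive is obligatory.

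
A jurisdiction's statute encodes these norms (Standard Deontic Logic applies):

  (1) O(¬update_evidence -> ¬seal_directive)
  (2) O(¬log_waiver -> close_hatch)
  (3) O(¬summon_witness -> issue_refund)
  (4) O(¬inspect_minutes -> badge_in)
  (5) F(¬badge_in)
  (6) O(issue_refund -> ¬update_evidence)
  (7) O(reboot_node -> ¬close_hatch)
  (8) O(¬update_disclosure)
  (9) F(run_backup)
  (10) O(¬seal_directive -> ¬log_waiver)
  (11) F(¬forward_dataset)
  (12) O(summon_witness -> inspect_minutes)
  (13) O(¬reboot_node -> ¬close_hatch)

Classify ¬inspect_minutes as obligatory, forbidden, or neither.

Forbidden

Premises 13 and 7 are O(¬reboot_node -> ¬close_hatch) and O(reboot_node -> ¬close_hatch); every ideal world satisfies ¬reboot_node or reboot_node, so in either case ¬close_hatch holds — hence O(¬close_hatch).
Premise 2, O(¬log_waiver -> close_hatch), contraposes to O(¬close_hatch -> log_waiver); with O(¬close_hatch) we get O(log_waiver).
The contrapositive of premise 10 (O(¬seal_directive -> ¬log_waiver)) is O(log_waiver -> seal_directive), and O(log_waiver) is already established, so O(seal_directive).
The contrapositive of premise 1 (O(¬update_evidence -> ¬seal_directive)) is O(seal_directive -> update_evidence), and O(seal_directive) is already established, so O(update_evidence).
Premise 6 is O(issue_refund -> ¬update_evidence); contrapositively O(update_evidence -> ¬issue_refund). Since O(update_evidence) holds, K gives O(¬issue_refund).
Premise 3, O(¬summon_witness -> issue_refund), contraposes to O(¬issue_refund -> summon_witness); with O(¬issue_refund) we get O(summon_witness).
With premise 12, O(summon_witness -> inspect_minutes), the K-axiom yields O(inspect_minutes).
Premises 4, 5, 8, 9, 11 do not contribute to this derivation.
Thus O(inspect_minutes), which is F(¬inspect_minutes): ¬inspect_minutes is forbidden.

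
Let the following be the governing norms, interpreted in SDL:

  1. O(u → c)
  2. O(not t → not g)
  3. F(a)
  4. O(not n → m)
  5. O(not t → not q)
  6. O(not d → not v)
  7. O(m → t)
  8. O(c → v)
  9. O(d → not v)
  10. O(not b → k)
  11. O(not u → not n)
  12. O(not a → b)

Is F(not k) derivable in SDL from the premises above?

No

Premise 10 is O(not b → k), but O(not b) is not derivable from the premises, so it does not yield O(k).
No other premise forces O(k). An ideal world satisfying every premise can still have not k true, so F(not k) is not derivable.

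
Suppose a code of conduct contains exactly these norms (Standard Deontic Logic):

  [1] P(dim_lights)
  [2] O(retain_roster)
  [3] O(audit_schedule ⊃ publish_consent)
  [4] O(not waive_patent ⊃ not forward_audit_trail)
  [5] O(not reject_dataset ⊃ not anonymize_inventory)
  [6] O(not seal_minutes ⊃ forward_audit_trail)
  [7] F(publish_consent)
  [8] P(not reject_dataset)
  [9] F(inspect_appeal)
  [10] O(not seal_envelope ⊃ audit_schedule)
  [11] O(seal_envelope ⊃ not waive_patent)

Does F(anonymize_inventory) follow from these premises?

Premise 5 is O(not reject_dataset ⊃ not anonymize_inventory), but O(not reject_dataset) is not derivable from the premises (the permission P(not reject_dataset) asserts only not O(reject_dataset), not O(not reject_dataset)), so it does not yield O(not anonymize_inventory).
No other premise forces O(not anonymize_inventory). An ideal world satisfying every premise can still have anonymize_inventory true, so F(anonymize_inventory) is not derivable.

No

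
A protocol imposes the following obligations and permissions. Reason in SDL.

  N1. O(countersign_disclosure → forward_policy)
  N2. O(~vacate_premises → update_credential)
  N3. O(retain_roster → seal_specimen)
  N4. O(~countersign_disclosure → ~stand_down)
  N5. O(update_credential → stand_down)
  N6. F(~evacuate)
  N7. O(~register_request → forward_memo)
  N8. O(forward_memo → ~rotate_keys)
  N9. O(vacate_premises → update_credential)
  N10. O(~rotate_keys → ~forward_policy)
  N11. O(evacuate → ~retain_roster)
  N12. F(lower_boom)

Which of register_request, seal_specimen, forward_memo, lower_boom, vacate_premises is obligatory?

register_request

Premises 9 and 2 cover both cases: O(vacate_premises → update_credential) and O(~vacate_premises → update_credential). Since vacate_premises ∨ ~vacate_premises is a tautology, O(update_credential) follows.
Applying K to premise 5 (O(update_credential → stand_down)) and O(update_credential) yields O(stand_down).
The contrapositive of premise 4 (O(~countersign_disclosure → ~stand_down)) is O(stand_down → countersign_disclosure), and O(stand_down) is already established, so O(countersign_disclosure).
From O(countersign_disclosure) and premise 1, O(countersign_disclosure → forward_policy), we obtain O(forward_policy).
Premise 10, O(~rotate_keys → ~forward_policy), contraposes to O(forward_policy → rotate_keys); with O(forward_policy) we get O(rotate_keys).
Premise 8, O(forward_memo → ~rotate_keys), contraposes to O(rotate_keys → ~forward_memo); with O(rotate_keys) we get O(~forward_memo).
Premise 7 is O(~register_request → forward_memo); contrapositively O(~forward_memo → register_request). Since O(~forward_memo) holds, K gives O(register_request).
So O(register_request) holds — register_request is obligatory. None of the other listed options is made obligatory by any chain of premises.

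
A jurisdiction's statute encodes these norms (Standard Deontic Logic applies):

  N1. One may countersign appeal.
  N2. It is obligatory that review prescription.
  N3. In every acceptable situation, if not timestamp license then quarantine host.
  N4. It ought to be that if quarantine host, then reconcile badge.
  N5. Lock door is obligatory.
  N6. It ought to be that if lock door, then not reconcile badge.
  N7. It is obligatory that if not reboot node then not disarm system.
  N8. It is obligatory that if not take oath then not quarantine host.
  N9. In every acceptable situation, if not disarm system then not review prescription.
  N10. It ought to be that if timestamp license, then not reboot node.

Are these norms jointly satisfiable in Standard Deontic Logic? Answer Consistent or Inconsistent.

Inconsistent

Premise 5 gives O(lock_door).
Applying K to premise 6 (O(lock_door → ¬reconcile_badge)) and O(lock_door) yields O(¬reconcile_badge).
The contrapositive of premise 4 (O(quarantine_host → reconcile_badge)) is O(¬reconcile_badge → ¬quarantine_host), and O(¬reconcile_badge) is already established, so O(¬quarantine_host).
Premise 3, O(¬timestamp_license → quarantine_host), contraposes to O(¬quarantine_host → timestamp_license); with O(¬quarantine_host) we get O(timestamp_license).
Applying K to premise 10 (O(timestamp_license → ¬reboot_node)) and O(timestamp_license) yields O(¬reboot_node).
From O(¬reboot_node) and premise 7, O(¬reboot_node → ¬disarm_system), we obtain O(¬disarm_system).
Applying K to premise 9 (O(¬disarm_system → ¬review_prescription)) and O(¬disarm_system) yields O(¬review_prescription).
However, premise 2 gives O(review_prescription).
We now have both O(¬review_prescription) and O(review_prescription) — review_prescription is simultaneously obligatory and forbidden, violating the D-axiom.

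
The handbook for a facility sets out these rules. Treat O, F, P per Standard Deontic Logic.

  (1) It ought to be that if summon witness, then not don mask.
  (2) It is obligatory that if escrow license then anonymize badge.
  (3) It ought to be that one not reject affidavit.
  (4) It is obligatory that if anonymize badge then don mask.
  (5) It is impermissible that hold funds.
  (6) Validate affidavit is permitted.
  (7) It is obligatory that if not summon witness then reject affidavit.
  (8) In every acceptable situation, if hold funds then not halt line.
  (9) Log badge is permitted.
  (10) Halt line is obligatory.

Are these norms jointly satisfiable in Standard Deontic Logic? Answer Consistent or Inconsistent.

Premise 8 is O(hold_funds → ¬halt_line), but O(hold_funds) is not derivable from the premises, so it does not yield O(¬halt_line).
So O(¬halt_line) is not derivable, and the apparent clash with O(halt_line) does not arise.
A world satisfying every obligation exists (e.g. anonymize_badge=false, don_mask=false, escrow_license=false, halt_line=true, hold_funds=false, log_badge=false, reject_affidavit=false, summon_witness=true, validate_affidavit=false); no atom is both obligatory and forbidden, so the set is consistent.

Consistent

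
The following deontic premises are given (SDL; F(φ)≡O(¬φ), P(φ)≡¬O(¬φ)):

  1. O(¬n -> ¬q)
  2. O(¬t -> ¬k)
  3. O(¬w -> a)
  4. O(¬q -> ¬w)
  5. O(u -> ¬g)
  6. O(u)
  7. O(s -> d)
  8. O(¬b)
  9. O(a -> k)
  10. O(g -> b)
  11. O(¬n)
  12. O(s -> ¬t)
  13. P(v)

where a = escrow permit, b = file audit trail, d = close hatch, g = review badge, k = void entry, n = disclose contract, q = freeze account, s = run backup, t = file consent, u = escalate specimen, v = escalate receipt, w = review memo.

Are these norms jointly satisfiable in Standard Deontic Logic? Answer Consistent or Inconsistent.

Consistent

Premise 10 is O(g -> b), but O(g) is not derivable from the premises, so it does not yield O(b).
So O(b) is not derivable, and the apparent clash with O(¬b) does not arise.
A world satisfying every obligation exists (e.g. a=true, b=false, d=false, g=false, k=true, n=false, q=false, s=false, t=true, u=true, v=false, w=false); no atom is both obligatory and forbidden, so the set is consistent.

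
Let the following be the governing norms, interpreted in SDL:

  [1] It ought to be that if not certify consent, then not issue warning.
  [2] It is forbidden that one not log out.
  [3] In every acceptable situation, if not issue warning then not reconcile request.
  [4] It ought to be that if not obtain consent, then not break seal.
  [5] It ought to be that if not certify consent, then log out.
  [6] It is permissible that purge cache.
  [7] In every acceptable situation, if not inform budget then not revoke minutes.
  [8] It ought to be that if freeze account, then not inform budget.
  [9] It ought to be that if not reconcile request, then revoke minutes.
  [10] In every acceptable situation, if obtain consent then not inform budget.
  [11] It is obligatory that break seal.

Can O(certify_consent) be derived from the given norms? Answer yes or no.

Yes

From premise 11 we have O(break_seal).
The contrapositive of premise 4 (O(¬obtain_consent → ¬break_seal)) is O(break_seal → obtain_consent), and O(break_seal) is already established, so O(obtain_consent).
Premise 10 is O(obtain_consent → ¬inform_budget); since O(obtain_consent), deontic closure gives O(¬inform_budget).
Premise 7 is O(¬inform_budget → ¬revoke_minutes); since O(¬inform_budget), deontic closure gives O(¬revoke_minutes).
The contrapositive of premise 9 (O(¬reconcile_request → revoke_minutes)) is O(¬revoke_minutes → reconcile_request), and O(¬revoke_minutes) is already established, so O(reconcile_request).
The contrapositive of premise 3 (O(¬issue_warning → ¬reconcile_request)) is O(reconcile_request → issue_warning), and O(reconcile_request) is already established, so O(issue_warning).
Premise 1 is O(¬certify_consent → ¬issue_warning); contrapositively O(issue_warning → certify_consent). Since O(issue_warning) holds, K gives O(certify_consent).
Premises 2, 5, 6, 8 do not contribute to this derivation.
So O(certify_consent) follows.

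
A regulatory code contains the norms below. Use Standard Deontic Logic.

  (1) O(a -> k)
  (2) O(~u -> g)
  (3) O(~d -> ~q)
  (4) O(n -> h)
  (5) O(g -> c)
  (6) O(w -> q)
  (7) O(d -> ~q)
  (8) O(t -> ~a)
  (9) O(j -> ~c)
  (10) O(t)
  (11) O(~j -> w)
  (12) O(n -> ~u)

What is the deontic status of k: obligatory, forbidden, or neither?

Neither

Premise 1 is O(a -> k), but O(a) is not derivable from the premises, so it does not yield O(k).
No premise or chain of K-axiom applications forces O(k), and none forces O(~k). So k is neither obligatory nor forbidden under these norms.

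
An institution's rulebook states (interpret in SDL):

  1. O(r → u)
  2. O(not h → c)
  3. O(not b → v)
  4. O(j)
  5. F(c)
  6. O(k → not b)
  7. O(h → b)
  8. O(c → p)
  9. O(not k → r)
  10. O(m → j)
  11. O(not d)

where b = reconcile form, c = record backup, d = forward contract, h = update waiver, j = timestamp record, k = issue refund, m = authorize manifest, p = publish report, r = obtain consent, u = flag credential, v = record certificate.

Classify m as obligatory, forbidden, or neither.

Premise 10 is O(m → j); even if O(j) held, inferring O(m) would be affirming the consequent — invalid.
No premise or chain of K-axiom applications forces O(m), and none forces O(not m). So m is neither obligatory nor forbidden under these norms.

Neither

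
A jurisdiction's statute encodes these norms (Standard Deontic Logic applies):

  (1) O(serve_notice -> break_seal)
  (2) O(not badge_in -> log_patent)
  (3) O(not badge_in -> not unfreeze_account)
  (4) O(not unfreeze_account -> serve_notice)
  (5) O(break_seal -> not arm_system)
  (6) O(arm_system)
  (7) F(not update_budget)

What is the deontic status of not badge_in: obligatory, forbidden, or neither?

Premise 6 states O(arm_system) outright.
Premise 5, O(break_seal -> not arm_system), contraposes to O(arm_system -> not break_seal); with O(arm_system) we get O(not break_seal).
The contrapositive of premise 1 (O(serve_notice -> break_seal)) is O(not break_seal -> not serve_notice), and O(not break_seal) is already established, so O(not serve_notice).
Premise 4 is O(not unfreeze_account -> serve_notice); contrapositively O(not serve_notice -> unfreeze_account). Since O(not serve_notice) holds, K gives O(unfreeze_account).
Premise 3, O(not badge_in -> not unfreeze_account), contraposes to O(unfreeze_account -> badge_in); with O(unfreeze_account) we get O(badge_in).
Premises 2, 7 do not contribute to this derivation.
Thus O(badge_in), which is F(not badge_in): not badge_in is forbidden.

Forbidden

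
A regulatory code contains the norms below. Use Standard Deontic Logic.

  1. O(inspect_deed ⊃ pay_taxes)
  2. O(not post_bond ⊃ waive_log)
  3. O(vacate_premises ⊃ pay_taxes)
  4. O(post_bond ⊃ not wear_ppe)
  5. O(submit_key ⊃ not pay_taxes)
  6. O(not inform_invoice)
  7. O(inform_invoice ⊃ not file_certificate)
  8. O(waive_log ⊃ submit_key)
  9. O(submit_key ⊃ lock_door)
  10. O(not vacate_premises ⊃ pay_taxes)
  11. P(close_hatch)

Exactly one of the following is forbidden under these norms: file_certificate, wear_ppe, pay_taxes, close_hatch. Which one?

wear_ppe

Premises 10 and 3 cover both cases: O(not vacate_premises ⊃ pay_taxes) and O(vacate_premises ⊃ pay_taxes). Since not vacate_premises ∨ vacate_premises is a tautology, O(pay_taxes) follows.
Premise 5 is O(submit_key ⊃ not pay_taxes); contrapositively O(pay_taxes ⊃ not submit_key). Since O(pay_taxes) holds, K gives O(not submit_key).
Premise 8, O(waive_log ⊃ submit_key), contraposes to O(not submit_key ⊃ not waive_log); with O(not submit_key) we get O(not waive_log).
Premise 2, O(not post_bond ⊃ waive_log), contraposes to O(not waive_log ⊃ post_bond); with O(not waive_log) we get O(post_bond).
From O(post_bond) and premise 4, O(post_bond ⊃ not wear_ppe), we obtain O(not wear_ppe).
So O(not wear_ppe) holds, i.e. wear_ppe is forbidden. None of the other listed options is forbidden under the premises.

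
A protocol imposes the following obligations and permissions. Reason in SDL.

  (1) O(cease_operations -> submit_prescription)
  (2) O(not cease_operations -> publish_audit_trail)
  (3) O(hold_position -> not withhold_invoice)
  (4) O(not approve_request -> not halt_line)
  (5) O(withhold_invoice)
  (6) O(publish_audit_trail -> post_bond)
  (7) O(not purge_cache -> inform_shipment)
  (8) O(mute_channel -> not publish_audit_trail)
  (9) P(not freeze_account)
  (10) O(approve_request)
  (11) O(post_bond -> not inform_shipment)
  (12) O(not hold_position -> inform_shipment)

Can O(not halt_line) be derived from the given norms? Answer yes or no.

No

Premise 4 is O(not approve_request -> not halt_line), but O(not approve_request) is not derivable from the premises, so it does not yield O(not halt_line).
No other premise forces O(not halt_line). An ideal world satisfying every premise can still have not halt_line false, so O(not halt_line) is not derivable.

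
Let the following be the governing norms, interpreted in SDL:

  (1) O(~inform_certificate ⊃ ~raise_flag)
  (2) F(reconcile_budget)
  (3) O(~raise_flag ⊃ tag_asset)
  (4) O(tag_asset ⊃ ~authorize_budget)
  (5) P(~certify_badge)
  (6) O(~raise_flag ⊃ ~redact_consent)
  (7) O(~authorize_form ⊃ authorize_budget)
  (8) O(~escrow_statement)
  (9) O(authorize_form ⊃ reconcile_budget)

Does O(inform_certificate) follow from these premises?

Yes

Premise 2, F(reconcile_budget), is equivalent to O(~reconcile_budget).
The contrapositive of premise 9 (O(authorize_form ⊃ reconcile_budget)) is O(~reconcile_budget ⊃ ~authorize_form), and O(~reconcile_budget) is already established, so O(~authorize_form).
Premise 7 is O(~authorize_form ⊃ authorize_budget); since O(~authorize_form), deontic closure gives O(authorize_budget).
Premise 4 is O(tag_asset ⊃ ~authorize_budget); contrapositively O(authorize_budget ⊃ ~tag_asset). Since O(authorize_budget) holds, K gives O(~tag_asset).
Premise 3, O(~raise_flag ⊃ tag_asset), contraposes to O(~tag_asset ⊃ raise_flag); with O(~tag_asset) we get O(raise_flag).
The contrapositive of premise 1 (O(~inform_certificate ⊃ ~raise_flag)) is O(raise_flag ⊃ inform_certificate), and O(raise_flag) is already established, so O(inform_certificate).
Premises 5, 6, 8 do not contribute to this derivation.
So O(inform_certificate) follows.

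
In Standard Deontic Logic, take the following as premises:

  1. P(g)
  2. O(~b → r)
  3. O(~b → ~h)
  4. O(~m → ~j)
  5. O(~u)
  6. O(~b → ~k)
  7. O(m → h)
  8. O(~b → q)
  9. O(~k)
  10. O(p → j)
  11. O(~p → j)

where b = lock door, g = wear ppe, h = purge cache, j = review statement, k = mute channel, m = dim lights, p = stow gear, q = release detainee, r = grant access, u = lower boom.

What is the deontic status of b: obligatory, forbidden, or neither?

Obligatory

Premises 11 and 10 cover both cases: O(~p → j) and O(p → j). Since ~p ∨ p is a tautology, O(j) follows.
Premise 4 is O(~m → ~j); contrapositively O(j → m). Since O(j) holds, K gives O(m).
From O(m) and premise 7, O(m → h), we obtain O(h).
Premise 3, O(~b → ~h), contraposes to O(h → b); with O(h) we get O(b).
Premises 1, 2, 5, 6, 8, 9 do not contribute to this derivation.
Hence b is obligatory.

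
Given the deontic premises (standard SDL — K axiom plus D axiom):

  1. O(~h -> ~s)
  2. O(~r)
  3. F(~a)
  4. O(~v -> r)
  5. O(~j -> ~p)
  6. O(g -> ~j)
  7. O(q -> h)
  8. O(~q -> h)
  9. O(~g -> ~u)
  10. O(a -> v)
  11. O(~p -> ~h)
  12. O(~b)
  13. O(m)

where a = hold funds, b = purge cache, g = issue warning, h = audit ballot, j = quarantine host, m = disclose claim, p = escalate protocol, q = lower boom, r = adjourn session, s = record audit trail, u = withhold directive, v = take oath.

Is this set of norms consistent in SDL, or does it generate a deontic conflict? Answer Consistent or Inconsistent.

Premise 4 is O(~v -> r), but O(~v) is not derivable from the premises, so it does not yield O(r).
So O(r) is not derivable, and the apparent clash with O(~r) does not arise.
A world satisfying every obligation exists (e.g. a=true, b=false, g=false, h=true, j=true, m=true, p=true, q=false, r=false, s=false, u=false, v=true); no atom is both obligatory and forbidden, so the set is consistent.

Consistent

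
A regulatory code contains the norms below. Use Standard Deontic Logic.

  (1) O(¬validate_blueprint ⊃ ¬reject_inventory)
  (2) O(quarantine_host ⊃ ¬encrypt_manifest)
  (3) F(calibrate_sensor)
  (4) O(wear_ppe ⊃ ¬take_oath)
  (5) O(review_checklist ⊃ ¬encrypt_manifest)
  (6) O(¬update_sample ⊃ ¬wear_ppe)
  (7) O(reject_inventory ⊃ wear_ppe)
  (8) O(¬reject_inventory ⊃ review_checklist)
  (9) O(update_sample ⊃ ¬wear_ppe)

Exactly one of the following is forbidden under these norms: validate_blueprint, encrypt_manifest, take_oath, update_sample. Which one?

encrypt_manifest

Premises 9 and 6 are O(update_sample ⊃ ¬wear_ppe) and O(¬update_sample ⊃ ¬wear_ppe); every ideal world satisfies update_sample or ¬update_sample, so in either case ¬wear_ppe holds — hence O(¬wear_ppe).
Premise 7, O(reject_inventory ⊃ wear_ppe), contraposes to O(¬wear_ppe ⊃ ¬reject_inventory); with O(¬wear_ppe) we get O(¬reject_inventory).
From O(¬reject_inventory) and premise 8, O(¬reject_inventory ⊃ review_checklist), we obtain O(review_checklist).
With premise 5, O(review_checklist ⊃ ¬encrypt_manifest), the K-axiom yields O(¬encrypt_manifest).
So O(¬encrypt_manifest) holds, i.e. encrypt_manifest is forbidden. None of the other listed options is forbidden under the premises.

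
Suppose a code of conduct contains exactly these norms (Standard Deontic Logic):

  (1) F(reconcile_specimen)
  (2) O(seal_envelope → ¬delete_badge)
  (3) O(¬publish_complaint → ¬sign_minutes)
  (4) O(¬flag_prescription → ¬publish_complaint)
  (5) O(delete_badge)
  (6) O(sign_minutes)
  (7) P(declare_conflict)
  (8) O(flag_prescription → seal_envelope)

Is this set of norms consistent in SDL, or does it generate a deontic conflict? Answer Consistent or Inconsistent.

Inconsistent

From premise 6 we have O(sign_minutes).
Premise 3 is O(¬publish_complaint → ¬sign_minutes); contrapositively O(sign_minutes → publish_complaint). Since O(sign_minutes) holds, K gives O(publish_complaint).
The contrapositive of premise 4 (O(¬flag_prescription → ¬publish_complaint)) is O(publish_complaint → flag_prescription), and O(publish_complaint) is already established, so O(flag_prescription).
Applying K to premise 8 (O(flag_prescription → seal_envelope)) and O(flag_prescription) yields O(seal_envelope).
With premise 2, O(seal_envelope → ¬delete_badge), the K-axiom yields O(¬delete_badge).
Yet premise 5 states O(delete_badge).
We now have both O(¬delete_badge) and O(delete_badge) — delete_badge is simultaneously obligatory and forbidden, violating the D-axiom.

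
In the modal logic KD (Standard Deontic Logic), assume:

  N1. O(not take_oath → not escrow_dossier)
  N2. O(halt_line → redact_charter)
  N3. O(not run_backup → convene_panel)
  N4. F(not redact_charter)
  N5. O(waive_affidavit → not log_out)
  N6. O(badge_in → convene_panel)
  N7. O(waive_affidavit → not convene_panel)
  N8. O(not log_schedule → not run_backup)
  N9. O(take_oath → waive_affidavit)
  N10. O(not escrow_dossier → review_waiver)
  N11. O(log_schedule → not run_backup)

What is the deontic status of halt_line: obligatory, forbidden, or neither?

Neither

Premise 2 is O(halt_line → redact_charter); even if O(redact_charter) held, inferring O(halt_line) would be affirming the consequent — invalid.
No premise or chain of K-axiom applications forces O(halt_line), and none forces O(not halt_line). So halt_line is neither obligatory nor forbidden under these norms.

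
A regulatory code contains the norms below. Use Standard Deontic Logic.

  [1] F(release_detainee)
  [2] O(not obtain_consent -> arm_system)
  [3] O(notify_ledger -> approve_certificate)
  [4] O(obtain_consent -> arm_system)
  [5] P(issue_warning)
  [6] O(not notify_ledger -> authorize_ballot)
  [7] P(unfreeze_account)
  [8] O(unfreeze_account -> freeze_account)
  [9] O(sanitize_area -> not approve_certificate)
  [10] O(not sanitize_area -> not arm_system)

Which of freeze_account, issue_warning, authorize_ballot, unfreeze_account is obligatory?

By case analysis on obtain_consent: premise 4 gives O(obtain_consent -> arm_system) and premise 2 gives O(not obtain_consent -> arm_system), so O(arm_system) either way.
The contrapositive of premise 10 (O(not sanitize_area -> not arm_system)) is O(arm_system -> sanitize_area), and O(arm_system) is already established, so O(sanitize_area).
Premise 9 is O(sanitize_area -> not approve_certificate); since O(sanitize_area), deontic closure gives O(not approve_certificate).
Premise 3 is O(notify_ledger -> approve_certificate); contrapositively O(not approve_certificate -> not notify_ledger). Since O(not approve_certificate) holds, K gives O(not notify_ledger).
From O(not notify_ledger) and premise 6, O(not notify_ledger -> authorize_ballot), we obtain O(authorize_ballot).
So O(authorize_ballot) holds — authorize_ballot is obligatory. None of the other listed options is made obligatory by any chain of premises.

authorize_ballot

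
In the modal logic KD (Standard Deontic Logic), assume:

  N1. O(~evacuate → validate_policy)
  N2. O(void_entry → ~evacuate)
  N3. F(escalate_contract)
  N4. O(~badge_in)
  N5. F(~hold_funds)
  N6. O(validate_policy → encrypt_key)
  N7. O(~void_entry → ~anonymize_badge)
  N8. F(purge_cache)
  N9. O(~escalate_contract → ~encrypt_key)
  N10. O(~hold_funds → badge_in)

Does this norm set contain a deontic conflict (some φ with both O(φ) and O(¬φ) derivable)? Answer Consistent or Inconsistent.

Premise 10 is O(~hold_funds → badge_in), but O(~hold_funds) is not derivable from the premises, so it does not yield O(badge_in).
So O(badge_in) is not derivable, and the apparent clash with O(~badge_in) does not arise.
A world satisfying every obligation exists (e.g. anonymize_badge=false, badge_in=false, encrypt_key=false, escalate_contract=false, evacuate=true, hold_funds=true, purge_cache=false, validate_policy=false, void_entry=false); no atom is both obligatory and forbidden, so the set is consistent.

Consistent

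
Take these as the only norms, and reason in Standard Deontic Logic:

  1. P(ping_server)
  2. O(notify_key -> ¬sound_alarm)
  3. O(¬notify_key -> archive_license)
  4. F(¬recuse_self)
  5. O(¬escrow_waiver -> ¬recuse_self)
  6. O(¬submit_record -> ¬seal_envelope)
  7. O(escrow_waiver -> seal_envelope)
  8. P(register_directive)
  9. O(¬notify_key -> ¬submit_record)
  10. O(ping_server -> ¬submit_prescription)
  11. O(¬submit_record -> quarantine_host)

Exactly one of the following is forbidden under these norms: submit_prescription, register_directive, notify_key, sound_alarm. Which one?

sound_alarm

Premise 4 is F(¬recuse_self), i.e. O(recuse_self).
Premise 5 is O(¬escrow_waiver -> ¬recuse_self); contrapositively O(recuse_self -> escrow_waiver). Since O(recuse_self) holds, K gives O(escrow_waiver).
With premise 7, O(escrow_waiver -> seal_envelope), the K-axiom yields O(seal_envelope).
Premise 6, O(¬submit_record -> ¬seal_envelope), contraposes to O(seal_envelope -> submit_record); with O(seal_envelope) we get O(submit_record).
The contrapositive of premise 9 (O(¬notify_key -> ¬submit_record)) is O(submit_record -> notify_key), and O(submit_record) is already established, so O(notify_key).
Applying K to premise 2 (O(notify_key -> ¬sound_alarm)) and O(notify_key) yields O(¬sound_alarm).
So O(¬sound_alarm) holds, i.e. sound_alarm is forbidden. None of the other listed options is forbidden under the premises.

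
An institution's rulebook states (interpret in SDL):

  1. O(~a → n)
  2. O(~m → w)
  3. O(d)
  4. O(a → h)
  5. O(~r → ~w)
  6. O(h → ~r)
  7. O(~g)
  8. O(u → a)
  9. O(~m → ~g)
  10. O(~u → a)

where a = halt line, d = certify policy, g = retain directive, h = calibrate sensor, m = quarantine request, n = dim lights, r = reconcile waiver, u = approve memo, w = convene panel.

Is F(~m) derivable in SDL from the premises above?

Premises 10 and 8 are O(~u → a) and O(u → a); every ideal world satisfies ~u or u, so in either case a holds — hence O(a).
With premise 4, O(a → h), the K-axiom yields O(h).
Premise 6 is O(h → ~r); since O(h), deontic closure gives O(~r).
From O(~r) and premise 5, O(~r → ~w), we obtain O(~w).
The contrapositive of premise 2 (O(~m → w)) is O(~w → m), and O(~w) is already established, so O(m).
Premises 1, 3, 7, 9 do not contribute to this derivation.
So O(m) holds, i.e. F(~m). The claim follows.

Yes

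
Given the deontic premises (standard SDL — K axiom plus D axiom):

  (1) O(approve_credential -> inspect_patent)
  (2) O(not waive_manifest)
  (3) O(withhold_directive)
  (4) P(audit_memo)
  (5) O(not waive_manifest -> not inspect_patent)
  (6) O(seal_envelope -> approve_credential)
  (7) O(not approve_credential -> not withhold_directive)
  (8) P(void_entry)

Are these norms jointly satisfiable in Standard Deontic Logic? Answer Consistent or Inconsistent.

Premise 3 gives O(withhold_directive).
The contrapositive of premise 7 (O(not approve_credential -> not withhold_directive)) is O(withhold_directive -> approve_credential), and O(withhold_directive) is already established, so O(approve_credential).
From O(approve_credential) and premise 1, O(approve_credential -> inspect_patent), we obtain O(inspect_patent).
Premise 5, O(not waive_manifest -> not inspect_patent), contraposes to O(inspect_patent -> waive_manifest); with O(inspect_patent) we get O(waive_manifest).
However, premise 2 gives O(not waive_manifest).
We now have both O(waive_manifest) and O(not waive_manifest) — waive_manifest is simultaneously obligatory and forbidden, violating the D-axiom.

Inconsistent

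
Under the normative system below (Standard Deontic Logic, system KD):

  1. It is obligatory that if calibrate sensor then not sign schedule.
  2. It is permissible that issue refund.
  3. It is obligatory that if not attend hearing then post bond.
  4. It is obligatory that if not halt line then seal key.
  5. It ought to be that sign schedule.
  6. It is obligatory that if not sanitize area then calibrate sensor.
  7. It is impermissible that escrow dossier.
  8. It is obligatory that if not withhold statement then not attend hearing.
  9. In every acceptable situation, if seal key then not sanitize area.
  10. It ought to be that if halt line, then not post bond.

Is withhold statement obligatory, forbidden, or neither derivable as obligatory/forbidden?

Premise 5 gives O(sign_schedule).
The contrapositive of premise 1 (O(calibrate_sensor → ¬sign_schedule)) is O(sign_schedule → ¬calibrate_sensor), and O(sign_schedule) is already established, so O(¬calibrate_sensor).
Premise 6, O(¬sanitize_area → calibrate_sensor), contraposes to O(¬calibrate_sensor → sanitize_area); with O(¬calibrate_sensor) we get O(sanitize_area).
Premise 9 is O(seal_key → ¬sanitize_area); contrapositively O(sanitize_area → ¬seal_key). Since O(sanitize_area) holds, K gives O(¬seal_key).
Premise 4 is O(¬halt_line → seal_key); contrapositively O(¬seal_key → halt_line). Since O(¬seal_key) holds, K gives O(halt_line).
Premise 10 is O(halt_line → ¬post_bond); since O(halt_line), deontic closure gives O(¬post_bond).
Premise 3 is O(¬attend_hearing → post_bond); contrapositively O(¬post_bond → attend_hearing). Since O(¬post_bond) holds, K gives O(attend_hearing).
Premise 8 is O(¬withhold_statement → ¬attend_hearing); contrapositively O(attend_hearing → withhold_statement). Since O(attend_hearing) holds, K gives O(withhold_statement).
Premises 2, 7 do not contribute to this derivation.
Hence withhold_statement is obligatory.

Obligatory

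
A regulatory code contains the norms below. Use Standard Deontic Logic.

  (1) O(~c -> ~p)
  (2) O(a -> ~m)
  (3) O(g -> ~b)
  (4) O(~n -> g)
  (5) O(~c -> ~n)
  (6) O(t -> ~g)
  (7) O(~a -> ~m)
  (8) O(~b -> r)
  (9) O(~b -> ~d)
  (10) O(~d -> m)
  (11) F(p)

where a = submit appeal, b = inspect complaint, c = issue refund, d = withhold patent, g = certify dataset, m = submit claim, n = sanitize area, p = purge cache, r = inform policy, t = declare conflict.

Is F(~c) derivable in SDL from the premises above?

Yes

Premises 7 and 2 are O(~a -> ~m) and O(a -> ~m); every ideal world satisfies ~a or a, so in either case ~m holds — hence O(~m).
The contrapositive of premise 10 (O(~d -> m)) is O(~m -> d), and O(~m) is already established, so O(d).
The contrapositive of premise 9 (O(~b -> ~d)) is O(d -> b), and O(d) is already established, so O(b).
Premise 3, O(g -> ~b), contraposes to O(b -> ~g); with O(b) we get O(~g).
The contrapositive of premise 4 (O(~n -> g)) is O(~g -> n), and O(~g) is already established, so O(n).
Premise 5, O(~c -> ~n), contraposes to O(n -> c); with O(n) we get O(c).
Premises 1, 6, 8, 11 do not contribute to this derivation.
So O(c) holds, i.e. F(~c). The claim follows.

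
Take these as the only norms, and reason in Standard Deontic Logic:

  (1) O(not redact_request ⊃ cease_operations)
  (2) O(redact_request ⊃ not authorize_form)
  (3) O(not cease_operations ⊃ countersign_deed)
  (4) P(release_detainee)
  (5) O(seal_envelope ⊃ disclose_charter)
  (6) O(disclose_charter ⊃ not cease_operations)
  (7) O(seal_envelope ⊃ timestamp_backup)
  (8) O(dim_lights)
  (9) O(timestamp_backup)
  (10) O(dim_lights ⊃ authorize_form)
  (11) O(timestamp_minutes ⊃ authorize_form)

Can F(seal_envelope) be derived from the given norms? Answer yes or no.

Yes

Premise 8 gives O(dim_lights).
With premise 10, O(dim_lights ⊃ authorize_form), the K-axiom yields O(authorize_form).
Premise 2 is O(redact_request ⊃ not authorize_form); contrapositively O(authorize_form ⊃ not redact_request). Since O(authorize_form) holds, K gives O(not redact_request).
Premise 1 is O(not redact_request ⊃ cease_operations); since O(not redact_request), deontic closure gives O(cease_operations).
Premise 6, O(disclose_charter ⊃ not cease_operations), contraposes to O(cease_operations ⊃ not disclose_charter); with O(cease_operations) we get O(not disclose_charter).
Premise 5, O(seal_envelope ⊃ disclose_charter), contraposes to O(not disclose_charter ⊃ not seal_envelope); with O(not disclose_charter) we get O(not seal_envelope).
Premises 3, 4, 7, 9, 11 do not contribute to this derivation.
So O(not seal_envelope) holds, i.e. F(seal_envelope). The claim follows.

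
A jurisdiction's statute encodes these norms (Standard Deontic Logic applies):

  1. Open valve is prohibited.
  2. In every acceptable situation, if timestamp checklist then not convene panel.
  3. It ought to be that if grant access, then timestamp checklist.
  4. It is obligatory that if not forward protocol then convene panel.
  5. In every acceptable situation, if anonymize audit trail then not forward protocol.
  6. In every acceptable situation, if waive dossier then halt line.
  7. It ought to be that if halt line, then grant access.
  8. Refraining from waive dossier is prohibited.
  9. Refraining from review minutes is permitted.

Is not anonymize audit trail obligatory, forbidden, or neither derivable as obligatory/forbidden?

Obligatory

F(¬waive_dossier) at premise 8 means O(waive_dossier).
From O(waive_dossier) and premise 6, O(waive_dossier → halt_line), we obtain O(halt_line).
With premise 7, O(halt_line → grant_access), the K-axiom yields O(grant_access).
With premise 3, O(grant_access → timestamp_checklist), the K-axiom yields O(timestamp_checklist).
With premise 2, O(timestamp_checklist → ¬convene_panel), the K-axiom yields O(¬convene_panel).
The contrapositive of premise 4 (O(¬forward_protocol → convene_panel)) is O(¬convene_panel → forward_protocol), and O(¬convene_panel) is already established, so O(forward_protocol).
Premise 5, O(anonymize_audit_trail → ¬forward_protocol), contraposes to O(forward_protocol → ¬anonymize_audit_trail); with O(forward_protocol) we get O(¬anonymize_audit_trail).
Premises 1, 9 do not contribute to this derivation.
Hence ¬anonymize_audit_trail is obligatory.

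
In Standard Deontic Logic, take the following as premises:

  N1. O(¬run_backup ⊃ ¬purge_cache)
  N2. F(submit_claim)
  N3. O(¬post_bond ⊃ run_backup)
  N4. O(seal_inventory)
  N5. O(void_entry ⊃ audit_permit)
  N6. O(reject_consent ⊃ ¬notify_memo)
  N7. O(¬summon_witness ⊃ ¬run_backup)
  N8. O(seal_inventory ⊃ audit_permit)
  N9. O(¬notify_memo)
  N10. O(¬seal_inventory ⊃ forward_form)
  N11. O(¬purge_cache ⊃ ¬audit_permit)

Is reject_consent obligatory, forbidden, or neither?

Premise 6 is O(reject_consent ⊃ ¬notify_memo); even if O(¬notify_memo) held, inferring O(reject_consent) would be affirming the consequent — invalid.
No premise or chain of K-axiom applications forces O(reject_consent), and none forces O(¬reject_consent). So reject_consent is neither obligatory nor forbidden under these norms.

Neither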